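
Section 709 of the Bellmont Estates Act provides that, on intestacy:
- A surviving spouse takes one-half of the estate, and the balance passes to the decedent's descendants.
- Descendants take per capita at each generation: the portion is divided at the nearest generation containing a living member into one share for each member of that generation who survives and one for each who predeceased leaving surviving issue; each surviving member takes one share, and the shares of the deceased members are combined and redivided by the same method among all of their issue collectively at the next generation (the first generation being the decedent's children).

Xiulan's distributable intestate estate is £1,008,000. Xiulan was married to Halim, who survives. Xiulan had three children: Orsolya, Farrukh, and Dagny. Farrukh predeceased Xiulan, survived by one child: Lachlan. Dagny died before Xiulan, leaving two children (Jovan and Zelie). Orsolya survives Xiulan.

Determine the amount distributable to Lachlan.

Lachlan receives £112,000.

Halim takes one-half of £1,008,000 = £504,000. The remaining £504,000 passes to the descendants.
The descendants' portion (£504,000) is divided at the children's generation into 3 shares of £168,000. Orsolya takes £168,000. The 2 shares of the deceased (Farrukh and Dagny) are combined into a pool of £336,000.
That pool (£336,000) is divided at the grandchildren's generation equally among Lachlan, Jovan, and Zelie: £112,000 each.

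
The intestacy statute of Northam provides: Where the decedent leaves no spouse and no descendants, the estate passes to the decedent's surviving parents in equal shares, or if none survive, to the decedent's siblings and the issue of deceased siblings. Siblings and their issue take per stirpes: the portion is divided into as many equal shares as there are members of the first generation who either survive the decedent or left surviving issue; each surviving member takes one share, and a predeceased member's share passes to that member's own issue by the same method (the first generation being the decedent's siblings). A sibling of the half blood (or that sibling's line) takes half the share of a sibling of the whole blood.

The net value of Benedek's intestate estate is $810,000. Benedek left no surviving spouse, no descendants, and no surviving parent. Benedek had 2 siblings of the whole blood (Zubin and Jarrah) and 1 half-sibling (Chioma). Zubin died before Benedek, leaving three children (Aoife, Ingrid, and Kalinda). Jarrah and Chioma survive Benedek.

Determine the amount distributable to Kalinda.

The entire $810,000 passes to the siblings and their issue.
Counting each half-blood sibling's line as half a unit, there are 5/2 units in $810,000, so one unit is $324,000. Whole-blood lines (Zubin and Jarrah) take $324,000 each; half-blood lines (Chioma) take $162,000 each.
Zubin's share ($324,000) is divided into 3 shares of $108,000: Aoife, Ingrid, and Kalinda each take $108,000.

Kalinda receives $108,000.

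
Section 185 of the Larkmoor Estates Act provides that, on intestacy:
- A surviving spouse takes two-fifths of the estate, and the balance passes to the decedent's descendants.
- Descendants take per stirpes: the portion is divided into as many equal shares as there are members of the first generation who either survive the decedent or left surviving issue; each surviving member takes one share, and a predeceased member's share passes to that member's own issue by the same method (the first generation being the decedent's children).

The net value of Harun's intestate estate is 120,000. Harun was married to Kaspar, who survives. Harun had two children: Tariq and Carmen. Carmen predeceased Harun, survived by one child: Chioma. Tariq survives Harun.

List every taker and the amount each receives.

Kaspar takes two-fifths of 120,000 = 48,000. The remaining 72,000 passes to the descendants.
The descendants' portion (72,000) is divided into 2 shares of 36,000: Tariq takes 36,000; Carmen's 36,000 share passes to Carmen's issue.
Carmen's share (36,000) passes entirely to Chioma.

Kaspar: 48,000; Tariq: 36,000; Chioma: 36,000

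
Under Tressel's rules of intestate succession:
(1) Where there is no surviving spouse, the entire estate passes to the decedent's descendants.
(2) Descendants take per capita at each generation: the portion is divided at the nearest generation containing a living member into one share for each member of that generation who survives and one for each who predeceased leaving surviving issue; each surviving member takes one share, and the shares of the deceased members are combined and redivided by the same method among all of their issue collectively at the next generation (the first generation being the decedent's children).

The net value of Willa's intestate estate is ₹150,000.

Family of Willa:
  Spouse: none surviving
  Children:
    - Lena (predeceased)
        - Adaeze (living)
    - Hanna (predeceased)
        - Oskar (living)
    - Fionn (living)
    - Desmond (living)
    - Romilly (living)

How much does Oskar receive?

Oskar receives ₹30,000.

The entire ₹150,000 passes to the descendants.
That amount (₹150,000) is divided at the children's generation into 5 shares of ₹30,000. Fionn, Desmond, and Romilly each take ₹30,000. The 2 shares of the deceased (Lena and Hanna) are combined into a pool of ₹60,000.
That pool (₹60,000) is divided at the grandchildren's generation equally among Adaeze and Oskar: ₹30,000 each.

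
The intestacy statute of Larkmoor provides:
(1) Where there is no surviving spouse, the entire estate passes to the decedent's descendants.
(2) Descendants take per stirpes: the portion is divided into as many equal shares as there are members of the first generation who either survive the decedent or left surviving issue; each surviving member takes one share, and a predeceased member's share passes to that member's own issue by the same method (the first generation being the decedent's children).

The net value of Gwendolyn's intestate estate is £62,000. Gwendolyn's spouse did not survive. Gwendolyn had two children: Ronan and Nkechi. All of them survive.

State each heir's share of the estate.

The entire £62,000 passes to the descendants.
That amount (£62,000) is divided into 2 shares of £31,000: Ronan and Nkechi each take £31,000.

Ronan: £31,000; Nkechi: £31,000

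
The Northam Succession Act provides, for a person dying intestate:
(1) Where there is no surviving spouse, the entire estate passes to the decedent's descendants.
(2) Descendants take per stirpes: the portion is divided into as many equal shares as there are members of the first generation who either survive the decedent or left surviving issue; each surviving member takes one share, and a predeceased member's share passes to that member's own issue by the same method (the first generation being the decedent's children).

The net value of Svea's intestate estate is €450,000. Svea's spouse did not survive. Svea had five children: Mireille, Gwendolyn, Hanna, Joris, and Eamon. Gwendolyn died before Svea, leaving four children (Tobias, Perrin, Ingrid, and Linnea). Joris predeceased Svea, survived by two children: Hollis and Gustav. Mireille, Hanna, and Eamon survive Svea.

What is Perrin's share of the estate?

Perrin receives €22,500.

The entire €450,000 passes to the descendants.
That amount (€450,000) is divided into 5 shares of €90,000: Mireille, Hanna, and Eamon each take €90,000; Gwendolyn's €90,000 share passes to Gwendolyn's issue; Joris's €90,000 share passes to Joris's issue.
Gwendolyn's share (€90,000) is divided into 4 shares of €22,500: Tobias, Perrin, Ingrid, and Linnea each take €22,500.
Joris's share (€90,000) is divided into 2 shares of €45,000: Hollis and Gustav each take €45,000.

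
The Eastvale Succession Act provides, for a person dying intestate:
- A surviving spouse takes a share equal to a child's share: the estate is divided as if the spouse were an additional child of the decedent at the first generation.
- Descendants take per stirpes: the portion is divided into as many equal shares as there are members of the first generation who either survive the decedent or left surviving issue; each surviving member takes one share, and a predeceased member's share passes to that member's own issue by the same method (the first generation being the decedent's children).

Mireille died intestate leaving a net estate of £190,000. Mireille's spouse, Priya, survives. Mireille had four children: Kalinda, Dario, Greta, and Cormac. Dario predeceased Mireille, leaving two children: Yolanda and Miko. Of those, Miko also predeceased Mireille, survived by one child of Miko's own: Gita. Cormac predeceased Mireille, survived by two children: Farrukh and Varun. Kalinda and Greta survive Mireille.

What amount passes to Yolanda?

The spouse counts as an additional share at the children's level, so there are 5 primary shares of £38,000. Priya takes one such share (£38,000).
The children's combined portion (£152,000) is divided into 4 shares of £38,000: Kalinda and Greta each take £38,000; Dario's £38,000 share passes to Dario's issue; Cormac's £38,000 share passes to Cormac's issue.
Dario's share (£38,000) is divided into 2 shares of £19,000: Yolanda takes £19,000; Miko's £19,000 share passes to Miko's issue.
Miko's share (£19,000) passes entirely to Gita.
Cormac's share (£38,000) is divided into 2 shares of £19,000: Farrukh and Varun each take £19,000.

Yolanda receives £19,000.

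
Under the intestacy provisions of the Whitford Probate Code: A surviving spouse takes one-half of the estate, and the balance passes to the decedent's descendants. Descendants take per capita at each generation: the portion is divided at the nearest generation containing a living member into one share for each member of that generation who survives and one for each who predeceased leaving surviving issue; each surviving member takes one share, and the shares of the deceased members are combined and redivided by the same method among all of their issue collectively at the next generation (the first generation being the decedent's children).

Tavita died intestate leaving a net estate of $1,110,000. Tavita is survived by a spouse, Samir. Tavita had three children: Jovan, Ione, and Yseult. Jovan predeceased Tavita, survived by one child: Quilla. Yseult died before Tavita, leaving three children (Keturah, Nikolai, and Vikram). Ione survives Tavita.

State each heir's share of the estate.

Samir takes one-half of $1,110,000 = $555,000. The remaining $555,000 passes to the descendants.
The descendants' portion ($555,000) is divided at the children's generation into 3 shares of $185,000. Ione takes $185,000. The 2 shares of the deceased (Jovan and Yseult) are combined into a pool of $370,000.
That pool ($370,000) is divided at the grandchildren's generation equally among Quilla, Keturah, Nikolai, and Vikram: $92,500 each.

Samir: $555,000; Quilla: $92,500; Ione: $185,000; Keturah: $92,500; Nikolai: $92,500; Vikram: $92,500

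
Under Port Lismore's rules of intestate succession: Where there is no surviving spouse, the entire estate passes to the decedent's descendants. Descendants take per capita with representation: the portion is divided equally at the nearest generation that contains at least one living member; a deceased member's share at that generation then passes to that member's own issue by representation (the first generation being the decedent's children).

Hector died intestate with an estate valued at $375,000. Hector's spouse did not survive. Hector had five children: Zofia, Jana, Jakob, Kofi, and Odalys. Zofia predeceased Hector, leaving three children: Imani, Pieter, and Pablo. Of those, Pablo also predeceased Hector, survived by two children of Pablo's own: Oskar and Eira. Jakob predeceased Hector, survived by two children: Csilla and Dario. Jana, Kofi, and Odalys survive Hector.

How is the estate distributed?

Imani: $25,000; Pieter: $25,000; Oskar: $12,500; Eira: $12,500; Jana: $75,000; Csilla: $37,500; Dario: $37,500; Kofi: $75,000; Odalys: $75,000

The entire $375,000 passes to the descendants.
That amount ($375,000) is divided into 5 shares of $75,000: Jana, Kofi, and Odalys each take $75,000; Zofia's $75,000 share passes to Zofia's issue; Jakob's $75,000 share passes to Jakob's issue.
Zofia's share ($75,000) is divided into 3 shares of $25,000: Imani and Pieter each take $25,000; Pablo's $25,000 share passes to Pablo's issue.
Pablo's share ($25,000) is divided into 2 shares of $12,500: Oskar and Eira each take $12,500.
Jakob's share ($75,000) is divided into 2 shares of $37,500: Csilla and Dario each take $37,500.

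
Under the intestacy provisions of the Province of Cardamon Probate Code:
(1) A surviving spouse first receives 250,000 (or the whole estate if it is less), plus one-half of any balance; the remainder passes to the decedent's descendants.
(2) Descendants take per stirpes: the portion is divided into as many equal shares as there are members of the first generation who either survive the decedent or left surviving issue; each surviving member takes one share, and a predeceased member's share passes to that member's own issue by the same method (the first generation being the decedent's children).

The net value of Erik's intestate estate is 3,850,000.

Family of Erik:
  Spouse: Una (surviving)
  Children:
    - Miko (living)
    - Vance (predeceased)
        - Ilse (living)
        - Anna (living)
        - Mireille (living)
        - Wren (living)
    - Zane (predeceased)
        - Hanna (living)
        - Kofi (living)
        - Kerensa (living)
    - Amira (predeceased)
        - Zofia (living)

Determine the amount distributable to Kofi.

Una first takes 250,000, leaving a balance of 3,600,000. Una then takes one-half of the balance (1,800,000), for a total of 2,050,000. The remaining 1,800,000 passes to the descendants.
The descendants' portion (1,800,000) is divided into 4 shares of 450,000: Miko takes 450,000; Vance's 450,000 share passes to Vance's issue; Zane's 450,000 share passes to Zane's issue; Amira's 450,000 share passes to Amira's issue.
Vance's share (450,000) is divided into 4 shares of 112,500: Ilse, Anna, Mireille, and Wren each take 112,500.
Zane's share (450,000) is divided into 3 shares of 150,000: Hanna, Kofi, and Kerensa each take 150,000.
Amira's share (450,000) passes entirely to Zofia.

Kofi receives 150,000.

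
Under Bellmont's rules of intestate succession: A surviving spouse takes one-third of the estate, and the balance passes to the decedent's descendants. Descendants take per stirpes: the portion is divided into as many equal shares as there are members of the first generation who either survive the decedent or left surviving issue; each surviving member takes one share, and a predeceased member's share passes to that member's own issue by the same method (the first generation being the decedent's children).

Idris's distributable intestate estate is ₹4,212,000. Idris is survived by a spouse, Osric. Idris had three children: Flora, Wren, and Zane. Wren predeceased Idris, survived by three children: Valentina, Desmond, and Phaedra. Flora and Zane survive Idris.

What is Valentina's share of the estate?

Osric takes one-third of ₹4,212,000 = ₹1,404,000. The remaining ₹2,808,000 passes to the descendants.
The descendants' portion (₹2,808,000) is divided into 3 shares of ₹936,000: Flora and Zane each take ₹936,000; Wren's ₹936,000 share passes to Wren's issue.
Wren's share (₹936,000) is divided into 3 shares of ₹312,000: Valentina, Desmond, and Phaedra each take ₹312,000.

Valentina receives ₹312,000.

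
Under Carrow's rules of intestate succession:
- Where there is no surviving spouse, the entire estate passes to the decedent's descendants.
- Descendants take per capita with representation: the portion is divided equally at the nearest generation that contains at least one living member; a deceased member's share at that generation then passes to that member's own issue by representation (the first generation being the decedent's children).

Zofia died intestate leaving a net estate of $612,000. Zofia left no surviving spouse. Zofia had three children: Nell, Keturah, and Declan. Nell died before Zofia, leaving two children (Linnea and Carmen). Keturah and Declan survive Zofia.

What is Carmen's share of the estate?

The entire $612,000 passes to the descendants.
That amount ($612,000) is divided into 3 shares of $204,000: Keturah and Declan each take $204,000; Nell's $204,000 share passes to Nell's issue.
Nell's share ($204,000) is divided into 2 shares of $102,000: Linnea and Carmen each take $102,000.

Carmen receives $102,000.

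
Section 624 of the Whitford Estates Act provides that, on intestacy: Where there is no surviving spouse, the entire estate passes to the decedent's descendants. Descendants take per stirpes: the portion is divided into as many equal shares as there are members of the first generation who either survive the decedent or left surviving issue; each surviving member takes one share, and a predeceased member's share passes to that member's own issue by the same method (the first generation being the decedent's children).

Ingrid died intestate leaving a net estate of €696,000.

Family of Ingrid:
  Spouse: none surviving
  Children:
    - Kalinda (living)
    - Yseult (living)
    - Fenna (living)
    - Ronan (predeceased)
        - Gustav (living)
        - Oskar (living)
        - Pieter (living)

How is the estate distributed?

The entire €696,000 passes to the descendants.
That amount (€696,000) is divided into 4 shares of €174,000: Kalinda, Yseult, and Fenna each take €174,000; Ronan's €174,000 share passes to Ronan's issue.
Ronan's share (€174,000) is divided into 3 shares of €58,000: Gustav, Oskar, and Pieter each take €58,000.

Kalinda: €174,000; Yseult: €174,000; Fenna: €174,000; Gustav: €58,000; Oskar: €58,000; Pieter: €58,000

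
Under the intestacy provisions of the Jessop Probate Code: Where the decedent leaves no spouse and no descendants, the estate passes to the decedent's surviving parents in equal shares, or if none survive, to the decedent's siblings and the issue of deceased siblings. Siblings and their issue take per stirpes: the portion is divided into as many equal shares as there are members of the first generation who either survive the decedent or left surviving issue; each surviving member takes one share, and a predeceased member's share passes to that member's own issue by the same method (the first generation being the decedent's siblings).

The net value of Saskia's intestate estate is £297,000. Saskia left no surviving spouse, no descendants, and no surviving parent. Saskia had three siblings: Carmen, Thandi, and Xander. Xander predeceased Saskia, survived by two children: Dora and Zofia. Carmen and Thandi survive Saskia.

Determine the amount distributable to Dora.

The entire £297,000 passes to the siblings and their issue.
That amount (£297,000) is divided into 3 shares of £99,000: Carmen and Thandi each take £99,000; Xander's £99,000 share passes to Xander's issue.
Xander's share (£99,000) is divided into 2 shares of £49,500: Dora and Zofia each take £49,500.

Dora receives £49,500.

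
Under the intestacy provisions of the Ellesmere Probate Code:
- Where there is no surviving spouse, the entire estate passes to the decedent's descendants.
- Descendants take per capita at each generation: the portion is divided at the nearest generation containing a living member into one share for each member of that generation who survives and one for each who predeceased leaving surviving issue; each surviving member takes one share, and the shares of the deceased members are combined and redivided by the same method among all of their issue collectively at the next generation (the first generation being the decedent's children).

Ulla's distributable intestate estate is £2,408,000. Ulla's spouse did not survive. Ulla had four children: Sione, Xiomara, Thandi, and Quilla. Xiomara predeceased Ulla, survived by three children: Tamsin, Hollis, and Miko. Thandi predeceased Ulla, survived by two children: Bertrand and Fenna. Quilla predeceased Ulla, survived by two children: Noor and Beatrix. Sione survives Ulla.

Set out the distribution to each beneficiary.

Sione: £602,000; Tamsin: £258,000; Hollis: £258,000; Miko: £258,000; Bertrand: £258,000; Fenna: £258,000; Noor: £258,000; Beatrix: £258,000

The entire £2,408,000 passes to the descendants.
That amount (£2,408,000) is divided at the children's generation into 4 shares of £602,000. Sione takes £602,000. The 3 shares of the deceased (Xiomara, Thandi, and Quilla) are combined into a pool of £1,806,000.
That pool (£1,806,000) is divided at the grandchildren's generation equally among Tamsin, Hollis, Miko, Bertrand, Fenna, Noor, and Beatrix: £258,000 each.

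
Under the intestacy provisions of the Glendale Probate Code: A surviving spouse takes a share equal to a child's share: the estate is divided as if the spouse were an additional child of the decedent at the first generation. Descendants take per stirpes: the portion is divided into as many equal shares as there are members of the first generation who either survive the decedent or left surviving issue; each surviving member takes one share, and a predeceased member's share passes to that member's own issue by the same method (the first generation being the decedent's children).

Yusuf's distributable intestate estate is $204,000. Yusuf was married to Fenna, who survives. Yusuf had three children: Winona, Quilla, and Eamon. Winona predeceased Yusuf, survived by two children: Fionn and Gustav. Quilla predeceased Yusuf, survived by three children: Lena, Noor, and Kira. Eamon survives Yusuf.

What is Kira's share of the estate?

The spouse counts as an additional share at the children's level, so there are 4 primary shares of $51,000. Fenna takes one such share ($51,000).
The children's combined portion ($153,000) is divided into 3 shares of $51,000: Eamon takes $51,000; Winona's $51,000 share passes to Winona's issue; Quilla's $51,000 share passes to Quilla's issue.
Winona's share ($51,000) is divided into 2 shares of $25,500: Fionn and Gustav each take $25,500.
Quilla's share ($51,000) is divided into 3 shares of $17,000: Lena, Noor, and Kira each take $17,000.

Kira receives $17,000.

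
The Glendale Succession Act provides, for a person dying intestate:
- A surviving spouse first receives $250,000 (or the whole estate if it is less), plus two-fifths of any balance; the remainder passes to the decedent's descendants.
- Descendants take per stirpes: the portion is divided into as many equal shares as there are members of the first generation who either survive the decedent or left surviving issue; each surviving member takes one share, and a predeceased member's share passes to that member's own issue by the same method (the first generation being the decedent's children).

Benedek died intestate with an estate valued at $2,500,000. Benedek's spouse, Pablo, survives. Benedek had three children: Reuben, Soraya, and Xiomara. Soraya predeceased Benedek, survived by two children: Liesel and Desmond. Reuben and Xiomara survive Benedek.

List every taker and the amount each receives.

Pablo: $1,150,000; Reuben: $450,000; Liesel: $225,000; Desmond: $225,000; Xiomara: $450,000

Pablo first takes $250,000, leaving a balance of $2,250,000. Pablo then takes two-fifths of the balance ($900,000), for a total of $1,150,000. The remaining $1,350,000 passes to the descendants.
The descendants' portion ($1,350,000) is divided into 3 shares of $450,000: Reuben and Xiomara each take $450,000; Soraya's $450,000 share passes to Soraya's issue.
Soraya's share ($450,000) is divided into 2 shares of $225,000: Liesel and Desmond each take $225,000.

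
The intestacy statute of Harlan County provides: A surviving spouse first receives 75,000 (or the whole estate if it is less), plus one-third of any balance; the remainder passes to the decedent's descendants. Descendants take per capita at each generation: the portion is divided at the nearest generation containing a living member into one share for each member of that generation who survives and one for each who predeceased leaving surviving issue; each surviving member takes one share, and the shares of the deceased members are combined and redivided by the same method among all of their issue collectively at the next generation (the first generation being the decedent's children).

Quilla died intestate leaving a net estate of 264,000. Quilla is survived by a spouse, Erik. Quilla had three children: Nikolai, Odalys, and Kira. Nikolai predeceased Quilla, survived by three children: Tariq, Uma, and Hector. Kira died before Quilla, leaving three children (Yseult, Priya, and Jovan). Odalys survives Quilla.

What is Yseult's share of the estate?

Yseult receives 14,000.

Erik first takes 75,000, leaving a balance of 189,000. Erik then takes one-third of the balance (63,000), for a total of 138,000. The remaining 126,000 passes to the descendants.
The descendants' portion (126,000) is divided at the children's generation into 3 shares of 42,000. Odalys takes 42,000. The 2 shares of the deceased (Nikolai and Kira) are combined into a pool of 84,000.
That pool (84,000) is divided at the grandchildren's generation equally among Tariq, Uma, Hector, Yseult, Priya, and Jovan: 14,000 each.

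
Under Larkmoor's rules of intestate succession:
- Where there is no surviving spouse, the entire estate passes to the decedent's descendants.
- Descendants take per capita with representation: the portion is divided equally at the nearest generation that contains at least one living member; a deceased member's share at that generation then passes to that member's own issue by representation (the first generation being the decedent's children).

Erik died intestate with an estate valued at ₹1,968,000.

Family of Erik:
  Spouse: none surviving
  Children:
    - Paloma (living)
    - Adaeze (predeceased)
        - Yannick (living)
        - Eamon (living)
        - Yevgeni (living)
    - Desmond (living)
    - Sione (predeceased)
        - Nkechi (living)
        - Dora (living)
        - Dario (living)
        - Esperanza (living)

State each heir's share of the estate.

Paloma: ₹492,000; Yannick: ₹164,000; Eamon: ₹164,000; Yevgeni: ₹164,000; Desmond: ₹492,000; Nkechi: ₹123,000; Dora: ₹123,000; Dario: ₹123,000; Esperanza: ₹123,000

The entire ₹1,968,000 passes to the descendants.
That amount (₹1,968,000) is divided into 4 shares of ₹492,000: Paloma and Desmond each take ₹492,000; Adaeze's ₹492,000 share passes to Adaeze's issue; Sione's ₹492,000 share passes to Sione's issue.
Adaeze's share (₹492,000) is divided into 3 shares of ₹164,000: Yannick, Eamon, and Yevgeni each take ₹164,000.
Sione's share (₹492,000) is divided into 4 shares of ₹123,000: Nkechi, Dora, Dario, and Esperanza each take ₹123,000.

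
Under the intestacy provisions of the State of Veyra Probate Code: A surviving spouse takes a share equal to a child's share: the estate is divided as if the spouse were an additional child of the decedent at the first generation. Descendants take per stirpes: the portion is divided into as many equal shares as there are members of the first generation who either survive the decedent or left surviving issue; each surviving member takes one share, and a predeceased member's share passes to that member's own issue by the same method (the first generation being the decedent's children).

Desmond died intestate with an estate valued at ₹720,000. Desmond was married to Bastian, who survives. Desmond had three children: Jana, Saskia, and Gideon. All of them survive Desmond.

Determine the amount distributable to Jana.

Jana receives ₹180,000.

The spouse counts as an additional share at the children's level, so there are 4 primary shares of ₹180,000. Bastian takes one such share (₹180,000).
The children's combined portion (₹540,000) is divided into 3 shares of ₹180,000: Jana, Saskia, and Gideon each take ₹180,000.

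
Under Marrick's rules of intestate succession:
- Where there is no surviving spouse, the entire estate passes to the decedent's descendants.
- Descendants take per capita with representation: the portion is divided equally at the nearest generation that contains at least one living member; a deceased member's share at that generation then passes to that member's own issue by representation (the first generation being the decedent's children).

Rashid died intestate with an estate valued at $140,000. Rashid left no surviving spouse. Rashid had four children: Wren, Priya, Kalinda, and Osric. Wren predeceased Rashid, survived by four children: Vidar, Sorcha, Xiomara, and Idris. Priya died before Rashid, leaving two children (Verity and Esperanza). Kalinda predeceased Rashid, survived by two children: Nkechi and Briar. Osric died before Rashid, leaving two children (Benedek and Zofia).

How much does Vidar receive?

Vidar receives $14,000.

The entire $140,000 passes to the descendants.
No child survives, so the initial division is made at the grandchildren's generation.
That amount ($140,000) is divided into 10 shares of $14,000: Vidar, Sorcha, Xiomara, Idris, Verity, Esperanza, Nkechi, Briar, Benedek, and Zofia each take $14,000.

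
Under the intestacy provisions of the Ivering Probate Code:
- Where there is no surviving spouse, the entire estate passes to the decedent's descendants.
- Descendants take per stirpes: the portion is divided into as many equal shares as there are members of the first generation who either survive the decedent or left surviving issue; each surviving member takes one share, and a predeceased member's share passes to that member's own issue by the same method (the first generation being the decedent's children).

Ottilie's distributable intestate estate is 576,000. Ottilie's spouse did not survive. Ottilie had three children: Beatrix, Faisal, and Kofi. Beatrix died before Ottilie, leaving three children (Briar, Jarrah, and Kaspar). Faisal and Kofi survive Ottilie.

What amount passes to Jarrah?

Jarrah receives 64,000.

The entire 576,000 passes to the descendants.
That amount (576,000) is divided into 3 shares of 192,000: Faisal and Kofi each take 192,000; Beatrix's 192,000 share passes to Beatrix's issue.
Beatrix's share (192,000) is divided into 3 shares of 64,000: Briar, Jarrah, and Kaspar each take 64,000.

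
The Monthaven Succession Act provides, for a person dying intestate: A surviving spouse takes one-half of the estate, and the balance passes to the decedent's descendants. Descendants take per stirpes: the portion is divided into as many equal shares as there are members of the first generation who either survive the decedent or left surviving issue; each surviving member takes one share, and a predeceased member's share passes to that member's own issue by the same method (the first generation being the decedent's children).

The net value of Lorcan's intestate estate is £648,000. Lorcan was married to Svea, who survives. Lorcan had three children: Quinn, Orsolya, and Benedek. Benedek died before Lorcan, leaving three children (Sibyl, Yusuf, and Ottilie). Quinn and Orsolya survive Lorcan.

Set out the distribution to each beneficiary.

Svea takes one-half of £648,000 = £324,000. The remaining £324,000 passes to the descendants.
The descendants' portion (£324,000) is divided into 3 shares of £108,000: Quinn and Orsolya each take £108,000; Benedek's £108,000 share passes to Benedek's issue.
Benedek's share (£108,000) is divided into 3 shares of £36,000: Sibyl, Yusuf, and Ottilie each take £36,000.

Svea: £324,000; Quinn: £108,000; Orsolya: £108,000; Sibyl: £36,000; Yusuf: £36,000; Ottilie: £36,000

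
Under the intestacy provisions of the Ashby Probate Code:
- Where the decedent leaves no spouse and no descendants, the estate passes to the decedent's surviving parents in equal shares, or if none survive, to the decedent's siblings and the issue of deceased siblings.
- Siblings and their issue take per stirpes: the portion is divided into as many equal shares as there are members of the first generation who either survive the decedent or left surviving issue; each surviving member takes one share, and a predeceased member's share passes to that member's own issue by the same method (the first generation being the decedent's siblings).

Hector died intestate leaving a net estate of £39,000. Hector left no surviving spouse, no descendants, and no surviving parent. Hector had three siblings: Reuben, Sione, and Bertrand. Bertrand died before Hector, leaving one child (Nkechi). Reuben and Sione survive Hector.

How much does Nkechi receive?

Nkechi receives £13,000.

The entire £39,000 passes to the siblings and their issue.
That amount (£39,000) is divided into 3 shares of £13,000: Reuben and Sione each take £13,000; Bertrand's £13,000 share passes to Bertrand's issue.
Bertrand's share (£13,000) passes entirely to Nkechi.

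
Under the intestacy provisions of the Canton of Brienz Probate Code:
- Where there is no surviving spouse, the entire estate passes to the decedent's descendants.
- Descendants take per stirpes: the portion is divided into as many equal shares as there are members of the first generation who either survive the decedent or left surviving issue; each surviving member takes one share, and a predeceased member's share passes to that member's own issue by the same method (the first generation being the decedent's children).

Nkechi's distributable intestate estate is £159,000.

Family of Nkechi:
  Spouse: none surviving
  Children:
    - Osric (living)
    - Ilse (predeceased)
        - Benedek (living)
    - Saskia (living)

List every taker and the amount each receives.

Osric: £53,000; Benedek: £53,000; Saskia: £53,000

The entire £159,000 passes to the descendants.
That amount (£159,000) is divided into 3 shares of £53,000: Osric and Saskia each take £53,000; Ilse's £53,000 share passes to Ilse's issue.
Ilse's share (£53,000) passes entirely to Benedek.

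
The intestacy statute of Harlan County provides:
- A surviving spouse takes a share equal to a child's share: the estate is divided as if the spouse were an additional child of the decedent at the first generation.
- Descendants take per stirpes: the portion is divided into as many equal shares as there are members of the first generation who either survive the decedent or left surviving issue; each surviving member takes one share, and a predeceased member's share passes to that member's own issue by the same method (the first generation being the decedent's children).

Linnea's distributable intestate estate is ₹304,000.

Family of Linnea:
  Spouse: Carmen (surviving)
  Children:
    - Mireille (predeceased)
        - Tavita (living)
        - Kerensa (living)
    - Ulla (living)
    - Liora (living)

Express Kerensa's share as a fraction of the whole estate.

The spouse counts as an additional share at the children's level, so there are 4 primary shares of ₹76,000. Carmen takes one such share (₹76,000).
The children's combined portion (₹228,000) is divided into 3 shares of ₹76,000: Ulla and Liora each take ₹76,000; Mireille's ₹76,000 share passes to Mireille's issue.
Mireille's share (₹76,000) is divided into 2 shares of ₹38,000: Tavita and Kerensa each take ₹38,000.

Kerensa receives 1/8 of the estate.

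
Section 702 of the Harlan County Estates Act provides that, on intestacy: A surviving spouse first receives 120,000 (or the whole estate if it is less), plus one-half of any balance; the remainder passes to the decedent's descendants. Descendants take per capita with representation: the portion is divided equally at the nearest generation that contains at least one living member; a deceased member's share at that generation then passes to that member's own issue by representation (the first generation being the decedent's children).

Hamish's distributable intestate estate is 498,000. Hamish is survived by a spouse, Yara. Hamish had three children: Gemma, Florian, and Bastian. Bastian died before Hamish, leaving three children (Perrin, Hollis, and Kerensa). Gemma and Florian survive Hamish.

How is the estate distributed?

Yara: 309,000; Gemma: 63,000; Florian: 63,000; Perrin: 21,000; Hollis: 21,000; Kerensa: 21,000

Yara first takes 120,000, leaving a balance of 378,000. Yara then takes one-half of the balance (189,000), for a total of 309,000. The remaining 189,000 passes to the descendants.
The descendants' portion (189,000) is divided into 3 shares of 63,000: Gemma and Florian each take 63,000; Bastian's 63,000 share passes to Bastian's issue.
Bastian's share (63,000) is divided into 3 shares of 21,000: Perrin, Hollis, and Kerensa each take 21,000.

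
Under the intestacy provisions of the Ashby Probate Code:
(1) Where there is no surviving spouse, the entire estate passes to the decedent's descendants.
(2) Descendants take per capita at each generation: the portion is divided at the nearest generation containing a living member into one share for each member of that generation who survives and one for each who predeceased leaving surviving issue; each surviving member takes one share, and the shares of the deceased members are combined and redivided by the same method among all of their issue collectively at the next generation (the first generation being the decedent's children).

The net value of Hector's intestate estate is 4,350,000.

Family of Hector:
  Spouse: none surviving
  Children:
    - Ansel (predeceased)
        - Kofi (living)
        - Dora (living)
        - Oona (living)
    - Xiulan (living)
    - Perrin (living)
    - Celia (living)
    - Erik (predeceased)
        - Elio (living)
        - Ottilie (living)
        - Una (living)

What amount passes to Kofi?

The entire 4,350,000 passes to the descendants.
That amount (4,350,000) is divided at the children's generation into 5 shares of 870,000. Xiulan, Perrin, and Celia each take 870,000. The 2 shares of the deceased (Ansel and Erik) are combined into a pool of 1,740,000.
That pool (1,740,000) is divided at the grandchildren's generation equally among Kofi, Dora, Oona, Elio, Ottilie, and Una: 290,000 each.

Kofi receives 290,000.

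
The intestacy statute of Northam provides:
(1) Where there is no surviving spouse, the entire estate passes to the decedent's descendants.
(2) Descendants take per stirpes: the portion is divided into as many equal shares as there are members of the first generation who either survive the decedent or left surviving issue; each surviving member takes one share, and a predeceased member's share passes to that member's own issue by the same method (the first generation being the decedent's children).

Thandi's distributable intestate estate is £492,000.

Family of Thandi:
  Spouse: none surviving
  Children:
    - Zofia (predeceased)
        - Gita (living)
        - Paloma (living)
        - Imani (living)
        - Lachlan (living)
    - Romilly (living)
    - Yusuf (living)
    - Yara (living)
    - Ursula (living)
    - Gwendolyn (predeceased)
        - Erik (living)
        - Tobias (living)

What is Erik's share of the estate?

The entire £492,000 passes to the descendants.
That amount (£492,000) is divided into 6 shares of £82,000: Romilly, Yusuf, Yara, and Ursula each take £82,000; Zofia's £82,000 share passes to Zofia's issue; Gwendolyn's £82,000 share passes to Gwendolyn's issue.
Zofia's share (£82,000) is divided into 4 shares of £20,500: Gita, Paloma, Imani, and Lachlan each take £20,500.
Gwendolyn's share (£82,000) is divided into 2 shares of £41,000: Erik and Tobias each take £41,000.

Erik receives £41,000.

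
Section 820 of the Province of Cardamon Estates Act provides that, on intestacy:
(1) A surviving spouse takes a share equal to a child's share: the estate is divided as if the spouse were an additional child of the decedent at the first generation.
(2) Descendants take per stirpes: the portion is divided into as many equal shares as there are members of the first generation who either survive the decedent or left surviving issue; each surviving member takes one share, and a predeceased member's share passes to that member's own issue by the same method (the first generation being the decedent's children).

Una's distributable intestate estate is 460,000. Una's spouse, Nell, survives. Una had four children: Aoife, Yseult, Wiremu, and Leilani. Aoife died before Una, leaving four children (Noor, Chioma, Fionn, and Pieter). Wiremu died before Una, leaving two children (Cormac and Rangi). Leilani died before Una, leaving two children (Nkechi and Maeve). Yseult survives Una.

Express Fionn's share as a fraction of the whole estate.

The spouse counts as an additional share at the children's level, so there are 5 primary shares of 92,000. Nell takes one such share (92,000).
The children's combined portion (368,000) is divided into 4 shares of 92,000: Yseult takes 92,000; Aoife's 92,000 share passes to Aoife's issue; Wiremu's 92,000 share passes to Wiremu's issue; Leilani's 92,000 share passes to Leilani's issue.
Aoife's share (92,000) is divided into 4 shares of 23,000: Noor, Chioma, Fionn, and Pieter each take 23,000.
Wiremu's share (92,000) is divided into 2 shares of 46,000: Cormac and Rangi each take 46,000.
Leilani's share (92,000) is divided into 2 shares of 46,000: Nkechi and Maeve each take 46,000.

Fionn receives 1/20 of the estate.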